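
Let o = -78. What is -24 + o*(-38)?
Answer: 2940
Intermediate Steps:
-24 + o*(-38) = -24 - 78*(-38) = -24 + 2964 = 2940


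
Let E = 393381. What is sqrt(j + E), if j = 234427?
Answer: 4*sqrt(39238) ≈ 792.34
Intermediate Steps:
sqrt(j + E) = sqrt(234427 + 393381) = sqrt(627808) = 4*sqrt(39238)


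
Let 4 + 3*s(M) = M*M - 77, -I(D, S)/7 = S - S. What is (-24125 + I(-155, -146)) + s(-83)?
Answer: -65567/3 ≈ -21856.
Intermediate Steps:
I(D, S) = 0 (I(D, S) = -7*(S - S) = -7*0 = 0)
s(M) = -27 + M²/3 (s(M) = -4/3 + (M*M - 77)/3 = -4/3 + (M² - 77)/3 = -4/3 + (-77 + M²)/3 = -4/3 + (-77/3 + M²/3) = -27 + M²/3)
(-24125 + I(-155, -146)) + s(-83) = (-24125 + 0) + (-27 + (⅓)*(-83)²) = -24125 + (-27 + (⅓)*6889) = -24125 + (-27 + 6889/3) = -24125 + 6808/3 = -65567/3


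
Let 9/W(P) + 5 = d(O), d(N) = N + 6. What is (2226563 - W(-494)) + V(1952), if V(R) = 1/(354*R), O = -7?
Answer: 1538573882017/691008 ≈ 2.2266e+6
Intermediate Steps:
V(R) = 1/(354*R)
d(N) = 6 + N
W(P) = -3/2 (W(P) = 9/(-5 + (6 - 7)) = 9/(-5 - 1) = 9/(-6) = 9*(-⅙) = -3/2)
(2226563 - W(-494)) + V(1952) = (2226563 - 1*(-3/2)) + (1/354)/1952 = (2226563 + 3/2) + (1/354)*(1/1952) = 4453129/2 + 1/691008 = 1538573882017/691008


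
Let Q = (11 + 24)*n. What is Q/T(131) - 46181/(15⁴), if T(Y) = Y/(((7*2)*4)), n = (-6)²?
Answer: 3566050289/6631875 ≈ 537.71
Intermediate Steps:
n = 36
T(Y) = Y/56 (T(Y) = Y/((14*4)) = Y/56)
Q = 1260 (Q = (11 + 24)*36 = 35*36 = 1260)
Q/T(131) - 46181/(15⁴) = 1260/(((1/56)*131)) - 46181/(15⁴) = 1260/(131/56) - 46181/50625 = 1260*(56/131) - 46181*1/50625 = 70560/131 - 46181/50625 = 3566050289/6631875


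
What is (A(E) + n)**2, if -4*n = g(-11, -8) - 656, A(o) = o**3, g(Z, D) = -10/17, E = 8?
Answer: 528494121/1156 ≈ 4.5718e+5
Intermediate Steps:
g(Z, D) = -10/17 (g(Z, D) = -10*1/17 = -10/17)
n = 5581/34 (n = -(-10/17 - 656)/4 = -1/4*(-11162/17) = 5581/34 ≈ 164.15)
(A(E) + n)**2 = (8**3 + 5581/34)**2 = (512 + 5581/34)**2 = (22989/34)**2 = 528494121/1156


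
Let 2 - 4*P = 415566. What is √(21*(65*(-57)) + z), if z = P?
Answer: 8*I*√2839 ≈ 426.26*I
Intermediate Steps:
P = -103891 (P = ½ - ¼*415566 = ½ - 207783/2 = -103891)
z = -103891
√(21*(65*(-57)) + z) = √(21*(65*(-57)) - 103891) = √(21*(-3705) - 103891) = √(-77805 - 103891) = √(-181696) = 8*I*√2839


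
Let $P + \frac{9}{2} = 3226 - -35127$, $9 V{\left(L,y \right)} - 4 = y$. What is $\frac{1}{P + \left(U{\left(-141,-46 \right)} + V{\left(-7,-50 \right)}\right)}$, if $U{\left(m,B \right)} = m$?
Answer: $\frac{18}{687643} \approx 2.6176 \cdot 10^{-5}$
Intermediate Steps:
$V{\left(L,y \right)} = \frac{4}{9} + \frac{y}{9}$
$P = \frac{76697}{2}$ ($P = - \frac{9}{2} + \left(3226 - -35127\right) = - \frac{9}{2} + \left(3226 + 35127\right) = - \frac{9}{2} + 38353 = \frac{76697}{2} \approx 38349.0$)
$\frac{1}{P + \left(U{\left(-141,-46 \right)} + V{\left(-7,-50 \right)}\right)} = \frac{1}{\frac{76697}{2} + \left(-141 + \left(\frac{4}{9} + \frac{1}{9} \left(-50\right)\right)\right)} = \frac{1}{\frac{76697}{2} + \left(-141 + \left(\frac{4}{9} - \frac{50}{9}\right)\right)} = \frac{1}{\frac{76697}{2} - \frac{1315}{9}} = \frac{1}{\frac{687643}{18}} = \frac{18}{687643}$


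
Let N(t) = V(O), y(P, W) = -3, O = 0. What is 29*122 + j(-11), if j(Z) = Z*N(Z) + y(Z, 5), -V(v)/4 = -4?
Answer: 3359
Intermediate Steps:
V(v) = 16 (V(v) = -4*(-4) = 16)
N(t) = 16
j(Z) = -3 + 16*Z (j(Z) = Z*16 - 3 = 16*Z - 3 = -3 + 16*Z)
29*122 + j(-11) = 29*122 + (-3 + 16*(-11)) = 3538 + (-3 - 176) = 3538 - 179 = 3359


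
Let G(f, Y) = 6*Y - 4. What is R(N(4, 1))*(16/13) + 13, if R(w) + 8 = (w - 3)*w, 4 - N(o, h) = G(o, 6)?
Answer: 13929/13 ≈ 1071.5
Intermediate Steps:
G(f, Y) = -4 + 6*Y
N(o, h) = -28 (N(o, h) = 4 - (-4 + 6*6) = 4 - (-4 + 36) = 4 - 1*32 = 4 - 32 = -28)
R(w) = -8 + w*(-3 + w) (R(w) = -8 + (w - 3)*w = -8 + (-3 + w)*w = -8 + w*(-3 + w))
R(N(4, 1))*(16/13) + 13 = (-8 + (-28)**2 - 3*(-28))*(16/13) + 13 = (-8 + 784 + 84)*(16*(1/13)) + 13 = 860*(16/13) + 13 = 13760/13 + 13 = 13929/13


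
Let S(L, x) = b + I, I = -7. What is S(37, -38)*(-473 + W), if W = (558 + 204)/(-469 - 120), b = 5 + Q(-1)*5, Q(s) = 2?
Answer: -2234872/589 ≈ -3794.4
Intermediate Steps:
b = 15 (b = 5 + 2*5 = 5 + 10 = 15)
W = -762/589 (W = 762/(-589) = 762*(-1/589) = -762/589 ≈ -1.2937)
S(L, x) = 8 (S(L, x) = 15 - 7 = 8)
S(37, -38)*(-473 + W) = 8*(-473 - 762/589) = 8*(-279359/589) = -2234872/589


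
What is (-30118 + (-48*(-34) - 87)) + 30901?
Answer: 2328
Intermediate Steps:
(-30118 + (-48*(-34) - 87)) + 30901 = (-30118 + (1632 - 87)) + 30901 = (-30118 + 1545) + 30901 = -28573 + 30901 = 2328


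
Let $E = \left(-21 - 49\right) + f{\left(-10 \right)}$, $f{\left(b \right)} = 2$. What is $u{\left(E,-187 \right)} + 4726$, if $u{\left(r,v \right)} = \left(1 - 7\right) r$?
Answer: $5134$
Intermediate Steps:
$E = -68$ ($E = \left(-21 - 49\right) + 2 = -70 + 2 = -68$)
$u{\left(r,v \right)} = - 6 r$
$u{\left(E,-187 \right)} + 4726 = \left(-6\right) \left(-68\right) + 4726 = 408 + 4726 = 5134$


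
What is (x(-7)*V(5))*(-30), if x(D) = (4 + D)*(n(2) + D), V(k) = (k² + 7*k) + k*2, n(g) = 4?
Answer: -18900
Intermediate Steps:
V(k) = k² + 9*k (V(k) = (k² + 7*k) + 2*k = k² + 9*k)
x(D) = (4 + D)² (x(D) = (4 + D)*(4 + D) = (4 + D)²)
(x(-7)*V(5))*(-30) = ((16 + (-7)² + 8*(-7))*(5*(9 + 5)))*(-30) = ((16 + 49 - 56)*(5*14))*(-30) = (9*70)*(-30) = 630*(-30) = -18900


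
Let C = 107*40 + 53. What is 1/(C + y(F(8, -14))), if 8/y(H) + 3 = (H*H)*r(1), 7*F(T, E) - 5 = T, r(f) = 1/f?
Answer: 11/47859 ≈ 0.00022984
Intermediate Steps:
r(f) = 1/f
F(T, E) = 5/7 + T/7
C = 4333 (C = 4280 + 53 = 4333)
y(H) = 8/(-3 + H²) (y(H) = 8/(-3 + (H*H)/1) = 8/(-3 + H²*1) = 8/(-3 + H²))
1/(C + y(F(8, -14))) = 1/(4333 + 8/(-3 + (5/7 + (⅐)*8)²)) = 1/(4333 + 8/(-3 + (5/7 + 8/7)²)) = 1/(4333 + 8/(-3 + (13/7)²)) = 1/(4333 + 8/(-3 + 169/49)) = 1/(4333 + 8/(22/49)) = 1/(4333 + 8*(49/22)) = 1/(4333 + 196/11) = 1/(47859/11) = 11/47859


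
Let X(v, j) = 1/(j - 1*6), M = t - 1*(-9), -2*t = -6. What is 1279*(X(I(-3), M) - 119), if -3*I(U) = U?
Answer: -911927/6 ≈ -1.5199e+5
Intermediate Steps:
t = 3 (t = -½*(-6) = 3)
I(U) = -U/3
M = 12 (M = 3 - 1*(-9) = 3 + 9 = 12)
X(v, j) = 1/(-6 + j) (X(v, j) = 1/(j - 6) = 1/(-6 + j))
1279*(X(I(-3), M) - 119) = 1279*(1/(-6 + 12) - 119) = 1279*(1/6 - 119) = 1279*(⅙ - 119) = 1279*(-713/6) = -911927/6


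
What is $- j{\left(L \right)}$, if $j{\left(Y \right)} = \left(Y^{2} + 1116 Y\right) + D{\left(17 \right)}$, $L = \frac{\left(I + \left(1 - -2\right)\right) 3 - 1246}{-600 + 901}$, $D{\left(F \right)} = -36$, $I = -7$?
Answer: $\frac{424261400}{90601} \approx 4682.7$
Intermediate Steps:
$L = - \frac{1258}{301}$ ($L = \frac{\left(-7 + \left(1 - -2\right)\right) 3 - 1246}{-600 + 901} = \frac{\left(-7 + \left(1 + 2\right)\right) 3 - 1246}{301} = \left(\left(-7 + 3\right) 3 - 1246\right) \frac{1}{301} = \left(\left(-4\right) 3 - 1246\right) \frac{1}{301} = \left(-12 - 1246\right) \frac{1}{301} = \left(-1258\right) \frac{1}{301} = - \frac{1258}{301} \approx -4.1794$)
$j{\left(Y \right)} = -36 + Y^{2} + 1116 Y$ ($j{\left(Y \right)} = \left(Y^{2} + 1116 Y\right) - 36 = -36 + Y^{2} + 1116 Y$)
$- j{\left(L \right)} = - (-36 + \left(- \frac{1258}{301}\right)^{2} + 1116 \left(- \frac{1258}{301}\right)) = - (-36 + \frac{1582564}{90601} - \frac{1403928}{301}) = \left(-1\right) \left(- \frac{424261400}{90601}\right) = \frac{424261400}{90601}$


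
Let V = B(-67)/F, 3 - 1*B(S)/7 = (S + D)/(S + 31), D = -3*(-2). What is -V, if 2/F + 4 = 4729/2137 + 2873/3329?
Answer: 1081398325/256106628 ≈ 4.2225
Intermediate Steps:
D = 6
B(S) = 21 - 7*(6 + S)/(31 + S) (B(S) = 21 - 7*(S + 6)/(S + 31) = 21 - 7*(6 + S)/(31 + S))
F = -7114073/3286925 (F = 2/(-4 + (4729/2137 + 2873/3329)) = 2/(-4 + 21882442/7114073) = 2/(-6573850/7114073) = 2*(-7114073/6573850) = -7114073/3286925 ≈ -2.1644)
V = -1081398325/256106628 (V = (7*(87 + 2*(-67))/(31 - 67))/(-7114073/3286925) = (7*(87 - 134)/(-36))*(-3286925/7114073) = (7*(-1/36)*(-47))*(-3286925/7114073) = (329/36)*(-3286925/7114073) = -1081398325/256106628 ≈ -4.2225)
-V = -1*(-1081398325/256106628) = 1081398325/256106628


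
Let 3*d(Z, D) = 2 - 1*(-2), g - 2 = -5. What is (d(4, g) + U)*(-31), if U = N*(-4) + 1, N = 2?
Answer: 527/3 ≈ 175.67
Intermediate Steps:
g = -3 (g = 2 - 5 = -3)
d(Z, D) = 4/3 (d(Z, D) = (2 - 1*(-2))/3 = (2 + 2)/3 = (1/3)*4 = 4/3)
U = -7 (U = 2*(-4) + 1 = -8 + 1 = -7)
(d(4, g) + U)*(-31) = (4/3 - 7)*(-31) = -17/3*(-31) = 527/3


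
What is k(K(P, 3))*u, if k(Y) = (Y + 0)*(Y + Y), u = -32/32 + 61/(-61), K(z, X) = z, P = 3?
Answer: -36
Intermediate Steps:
u = -2 (u = -32*1/32 + 61*(-1/61) = -1 - 1 = -2)
k(Y) = 2*Y² (k(Y) = Y*(2*Y) = 2*Y²)
k(K(P, 3))*u = (2*3²)*(-2) = (2*9)*(-2) = 18*(-2) = -36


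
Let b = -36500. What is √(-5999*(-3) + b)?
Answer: I*√18503 ≈ 136.03*I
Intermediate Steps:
√(-5999*(-3) + b) = √(-5999*(-3) - 36500) = √(17997 - 36500) = √(-18503) = I*√18503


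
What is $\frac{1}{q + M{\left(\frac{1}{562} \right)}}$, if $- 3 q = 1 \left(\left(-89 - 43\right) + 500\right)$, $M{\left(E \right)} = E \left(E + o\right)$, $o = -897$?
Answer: $- \frac{947532}{117742931} \approx -0.0080475$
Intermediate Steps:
$M{\left(E \right)} = E \left(-897 + E\right)$ ($M{\left(E \right)} = E \left(E - 897\right) = E \left(-897 + E\right)$)
$q = - \frac{368}{3}$ ($q = - \frac{1 \left(\left(-89 - 43\right) + 500\right)}{3} = - \frac{1 \left(-132 + 500\right)}{3} = - \frac{1 \cdot 368}{3} = \left(- \frac{1}{3}\right) 368 = - \frac{368}{3} \approx -122.67$)
$\frac{1}{q + M{\left(\frac{1}{562} \right)}} = \frac{1}{- \frac{368}{3} + \frac{-897 + \frac{1}{562}}{562}} = \frac{1}{- \frac{368}{3} + \frac{1}{562} \left(- \frac{504113}{562}\right)} = \frac{1}{- \frac{368}{3} - \frac{504113}{315844}} = \frac{1}{- \frac{117742931}{947532}} = - \frac{947532}{117742931}$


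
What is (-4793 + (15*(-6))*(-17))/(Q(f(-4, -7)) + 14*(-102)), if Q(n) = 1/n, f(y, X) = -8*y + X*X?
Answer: 264303/115667 ≈ 2.2850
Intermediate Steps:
f(y, X) = X² - 8*y (f(y, X) = -8*y + X² = X² - 8*y)
(-4793 + (15*(-6))*(-17))/(Q(f(-4, -7)) + 14*(-102)) = (-4793 + (15*(-6))*(-17))/(1/((-7)² - 8*(-4)) + 14*(-102)) = (-4793 - 90*(-17))/(1/(49 + 32) - 1428) = (-4793 + 1530)/(1/81 - 1428) = -3263/(1/81 - 1428) = -3263/(-115667/81) = -3263*(-81/115667) = 264303/115667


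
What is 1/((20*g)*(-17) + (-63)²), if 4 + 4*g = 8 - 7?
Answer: 1/4224 ≈ 0.00023674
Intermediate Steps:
g = -¾ (g = -1 + (8 - 7)/4 = -1 + (¼)*1 = -1 + ¼ = -¾ ≈ -0.75000)
1/((20*g)*(-17) + (-63)²) = 1/((20*(-¾))*(-17) + (-63)²) = 1/(-15*(-17) + 3969) = 1/(255 + 3969) = 1/4224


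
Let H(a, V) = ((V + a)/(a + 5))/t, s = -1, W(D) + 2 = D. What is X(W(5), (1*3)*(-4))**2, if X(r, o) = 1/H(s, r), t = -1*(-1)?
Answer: 4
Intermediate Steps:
W(D) = -2 + D
t = 1
H(a, V) = (V + a)/(5 + a) (H(a, V) = ((V + a)/(a + 5))/1 = ((V + a)/(5 + a))*1 = (V + a)/(5 + a))
X(r, o) = 1/(-1/4 + r/4) (X(r, o) = 1/((r - 1)/(5 - 1)) = 1/((-1 + r)/4) = 1/(-1/4 + r/4))
X(W(5), (1*3)*(-4))**2 = (4/(-1 + (-2 + 5)))**2 = (4/(-1 + 3))**2 = (4/2)**2 = (4*(1/2))**2 = 2**2 = 4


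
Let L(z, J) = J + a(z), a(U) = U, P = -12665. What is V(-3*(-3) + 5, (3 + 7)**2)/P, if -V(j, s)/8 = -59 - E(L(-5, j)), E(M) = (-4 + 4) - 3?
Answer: -448/12665 ≈ -0.035373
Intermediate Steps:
L(z, J) = J + z
E(M) = -3 (E(M) = 0 - 3 = -3)
V(j, s) = 448 (V(j, s) = -8*(-59 - 1*(-3)) = -8*(-59 + 3) = -8*(-56) = 448)
V(-3*(-3) + 5, (3 + 7)**2)/P = 448/(-12665) = 448*(-1/12665) = -448/12665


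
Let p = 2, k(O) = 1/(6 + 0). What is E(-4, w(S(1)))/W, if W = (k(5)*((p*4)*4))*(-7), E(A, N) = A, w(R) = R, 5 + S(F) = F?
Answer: 3/28 ≈ 0.10714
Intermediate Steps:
S(F) = -5 + F
k(O) = 1/6
W = -112/3 (W = (((2*4)*4)/6)*(-7) = ((8*4)/6)*(-7) = ((1/6)*32)*(-7) = (16/3)*(-7) = -112/3 ≈ -37.333)
E(-4, w(S(1)))/W = -4/(-112/3) = -4*(-3/112) = 3/28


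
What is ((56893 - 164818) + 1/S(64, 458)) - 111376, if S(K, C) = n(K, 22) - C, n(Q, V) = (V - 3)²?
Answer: -21272198/97 ≈ -2.1930e+5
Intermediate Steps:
n(Q, V) = (-3 + V)²
S(K, C) = 361 - C (S(K, C) = (-3 + 22)² - C = 19² - C = 361 - C)
((56893 - 164818) + 1/S(64, 458)) - 111376 = ((56893 - 164818) + 1/(361 - 1*458)) - 111376 = (-107925 + 1/(361 - 458)) - 111376 = (-107925 + 1/(-97)) - 111376 = (-107925 - 1/97) - 111376 = -10468726/97 - 111376 = -21272198/97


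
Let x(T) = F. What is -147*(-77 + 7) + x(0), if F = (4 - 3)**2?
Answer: 10291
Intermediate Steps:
F = 1 (F = 1**2 = 1)
x(T) = 1
-147*(-77 + 7) + x(0) = -147*(-77 + 7) + 1 = -147*(-70) + 1 = 10290 + 1 = 10291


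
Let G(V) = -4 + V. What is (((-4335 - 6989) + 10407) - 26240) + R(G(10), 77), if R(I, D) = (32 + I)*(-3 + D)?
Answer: -24345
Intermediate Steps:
R(I, D) = (-3 + D)*(32 + I)
(((-4335 - 6989) + 10407) - 26240) + R(G(10), 77) = (((-4335 - 6989) + 10407) - 26240) + (-96 - 3*(-4 + 10) + 32*77 + 77*(-4 + 10)) = ((-11324 + 10407) - 26240) + (-96 - 3*6 + 2464 + 77*6) = (-917 - 26240) + (-96 - 18 + 2464 + 462) = -27157 + 2812 = -24345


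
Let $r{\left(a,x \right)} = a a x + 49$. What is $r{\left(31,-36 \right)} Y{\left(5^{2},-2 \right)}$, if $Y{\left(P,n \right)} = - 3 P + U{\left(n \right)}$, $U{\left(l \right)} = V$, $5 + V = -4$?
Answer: $2901948$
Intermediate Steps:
$r{\left(a,x \right)} = 49 + x a^{2}$ ($r{\left(a,x \right)} = a^{2} x + 49 = x a^{2} + 49 = 49 + x a^{2}$)
$V = -9$ ($V = -5 - 4 = -9$)
$U{\left(l \right)} = -9$
$Y{\left(P,n \right)} = -9 - 3 P$ ($Y{\left(P,n \right)} = - 3 P - 9 = -9 - 3 P$)
$r{\left(31,-36 \right)} Y{\left(5^{2},-2 \right)} = \left(49 - 36 \cdot 31^{2}\right) \left(-9 - 3 \cdot 5^{2}\right) = \left(49 - 34596\right) \left(-9 - 75\right) = \left(-34547\right) \left(-84\right) = 2901948$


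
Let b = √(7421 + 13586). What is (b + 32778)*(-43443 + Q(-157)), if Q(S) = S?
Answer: -1429120800 - 43600*√21007 ≈ -1.4354e+9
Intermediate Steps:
b = √21007 ≈ 144.94
(b + 32778)*(-43443 + Q(-157)) = (√21007 + 32778)*(-43443 - 157) = (32778 + √21007)*(-43600) = -1429120800 - 43600*√21007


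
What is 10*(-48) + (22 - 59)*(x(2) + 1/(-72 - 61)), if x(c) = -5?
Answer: -39198/133 ≈ -294.72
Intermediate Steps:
10*(-48) + (22 - 59)*(x(2) + 1/(-72 - 61)) = 10*(-48) + (22 - 59)*(-5 + 1/(-72 - 61)) = -480 - 37*(-5 + 1/(-133)) = -480 - 37*(-5 - 1/133) = -480 - 37*(-666/133) = -480 + 24642/133 = -39198/133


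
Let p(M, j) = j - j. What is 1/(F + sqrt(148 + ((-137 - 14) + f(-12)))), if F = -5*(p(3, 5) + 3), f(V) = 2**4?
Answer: -15/212 - sqrt(13)/212 ≈ -0.087762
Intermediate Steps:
f(V) = 16
p(M, j) = 0
F = -15 (F = -5*(0 + 3) = -5*3 = -15)
1/(F + sqrt(148 + ((-137 - 14) + f(-12)))) = 1/(-15 + sqrt(148 + ((-137 - 14) + 16))) = 1/(-15 + sqrt(148 + (-151 + 16))) = 1/(-15 + sqrt(148 - 135)) = 1/(-15 + sqrt(13))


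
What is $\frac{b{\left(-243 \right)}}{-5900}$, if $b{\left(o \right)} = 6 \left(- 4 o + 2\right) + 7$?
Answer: $- \frac{5851}{5900} \approx -0.99169$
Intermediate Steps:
$b{\left(o \right)} = 19 - 24 o$ ($b{\left(o \right)} = 6 \left(2 - 4 o\right) + 7 = \left(12 - 24 o\right) + 7 = 19 - 24 o$)
$\frac{b{\left(-243 \right)}}{-5900} = \frac{19 - -5832}{-5900} = \left(19 + 5832\right) \left(- \frac{1}{5900}\right) = 5851 \left(- \frac{1}{5900}\right) = - \frac{5851}{5900}$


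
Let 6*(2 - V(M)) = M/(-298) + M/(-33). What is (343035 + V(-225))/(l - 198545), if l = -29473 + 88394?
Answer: -2248942297/915374944 ≈ -2.4569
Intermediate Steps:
l = 58921
V(M) = 2 + 331*M/59004 (V(M) = 2 - (M/(-298) + M/(-33))/6 = 2 - (M*(-1/298) + M*(-1/33))/6 = 2 - (-M/298 - M/33)/6 = 2 - (-331)*M/59004 = 2 + 331*M/59004)
(343035 + V(-225))/(l - 198545) = (343035 + (2 + (331/59004)*(-225)))/(58921 - 198545) = (343035 + (2 - 8275/6556))/(-139624) = (343035 + 4837/6556)*(-1/139624) = (2248942297/6556)*(-1/139624) = -2248942297/915374944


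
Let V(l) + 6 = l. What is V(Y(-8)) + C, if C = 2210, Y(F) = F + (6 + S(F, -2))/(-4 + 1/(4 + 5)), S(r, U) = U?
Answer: 76824/35 ≈ 2195.0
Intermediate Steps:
Y(F) = -36/35 + F (Y(F) = F + (6 - 2)/(-4 + 1/(4 + 5)) = F + 4/(-4 + 1/9) = F + 4/(-4 + ⅑) = F + 4/(-35/9) = F + 4*(-9/35) = F - 36/35 = -36/35 + F)
V(l) = -6 + l
V(Y(-8)) + C = (-6 + (-36/35 - 8)) + 2210 = (-6 - 316/35) + 2210 = -526/35 + 2210 = 76824/35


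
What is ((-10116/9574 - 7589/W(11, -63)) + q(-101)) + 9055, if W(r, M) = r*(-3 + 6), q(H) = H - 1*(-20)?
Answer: 1381136297/157971 ≈ 8743.0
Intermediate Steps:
q(H) = 20 + H (q(H) = H + 20 = 20 + H)
W(r, M) = 3*r (W(r, M) = r*3 = 3*r)
((-10116/9574 - 7589/W(11, -63)) + q(-101)) + 9055 = ((-10116/9574 - 7589/(3*11)) + (20 - 101)) + 9055 = ((-10116*1/9574 - 7589/33) - 81) + 9055 = ((-5058/4787 - 7589*1/33) - 81) + 9055 = ((-5058/4787 - 7589/33) - 81) + 9055 = (-36495457/157971 - 81) + 9055 = -49291108/157971 + 9055 = 1381136297/157971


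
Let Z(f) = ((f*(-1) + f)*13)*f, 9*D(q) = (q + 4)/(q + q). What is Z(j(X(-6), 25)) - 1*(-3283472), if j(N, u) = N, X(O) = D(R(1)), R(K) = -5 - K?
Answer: 3283472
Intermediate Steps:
D(q) = (4 + q)/(18*q) (D(q) = ((q + 4)/(q + q))/9 = ((4 + q)/((2*q)))/9 = ((4 + q)*(1/(2*q)))/9 = ((4 + q)/(2*q))/9 = (4 + q)/(18*q))
X(O) = 1/54 (X(O) = (4 + (-5 - 1*1))/(18*(-5 - 1*1)) = (4 + (-5 - 1))/(18*(-5 - 1)) = (1/18)*(4 - 6)/(-6) = (1/18)*(-⅙)*(-2) = 1/54)
Z(f) = 0 (Z(f) = ((-f + f)*13)*f = (0*13)*f = 0*f = 0)
Z(j(X(-6), 25)) - 1*(-3283472) = 0 - 1*(-3283472) = 0 + 3283472 = 3283472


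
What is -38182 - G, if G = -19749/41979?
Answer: -534274143/13993 ≈ -38182.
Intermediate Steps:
G = -6583/13993 (G = -19749*1/41979 = -6583/13993 ≈ -0.47045)
-38182 - G = -38182 - 1*(-6583/13993) = -38182 + 6583/13993 = -534274143/13993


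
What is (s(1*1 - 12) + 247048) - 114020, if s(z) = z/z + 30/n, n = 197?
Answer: 26206743/197 ≈ 1.3303e+5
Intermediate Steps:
s(z) = 227/197 (s(z) = z/z + 30/197 = 1 + 30*(1/197) = 1 + 30/197 = 227/197)
(s(1*1 - 12) + 247048) - 114020 = (227/197 + 247048) - 114020 = 48668683/197 - 114020 = 26206743/197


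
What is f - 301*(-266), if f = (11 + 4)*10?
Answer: 80216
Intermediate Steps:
f = 150 (f = 15*10 = 150)
f - 301*(-266) = 150 - 301*(-266) = 150 + 80066 = 80216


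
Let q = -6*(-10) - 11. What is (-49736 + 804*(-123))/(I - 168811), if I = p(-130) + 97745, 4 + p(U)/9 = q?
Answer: 148628/70661 ≈ 2.1034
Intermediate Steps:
q = 49 (q = 60 - 11 = 49)
p(U) = 405 (p(U) = -36 + 9*49 = -36 + 441 = 405)
I = 98150 (I = 405 + 97745 = 98150)
(-49736 + 804*(-123))/(I - 168811) = (-49736 + 804*(-123))/(98150 - 168811) = (-49736 - 98892)/(-70661) = -148628*(-1/70661) = 148628/70661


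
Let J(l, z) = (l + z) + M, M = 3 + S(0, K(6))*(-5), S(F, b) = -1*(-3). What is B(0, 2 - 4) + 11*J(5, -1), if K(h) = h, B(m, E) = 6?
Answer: -82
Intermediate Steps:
S(F, b) = 3
M = -12 (M = 3 + 3*(-5) = 3 - 15 = -12)
J(l, z) = -12 + l + z (J(l, z) = (l + z) - 12 = -12 + l + z)
B(0, 2 - 4) + 11*J(5, -1) = 6 + 11*(-12 + 5 - 1) = 6 + 11*(-8) = 6 - 88 = -82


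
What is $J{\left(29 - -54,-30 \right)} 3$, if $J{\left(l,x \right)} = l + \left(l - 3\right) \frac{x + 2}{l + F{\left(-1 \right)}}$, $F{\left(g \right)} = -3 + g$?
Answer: $\frac{12951}{79} \approx 163.94$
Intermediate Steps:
$J{\left(l,x \right)} = l + \frac{\left(-3 + l\right) \left(2 + x\right)}{-4 + l}$ ($J{\left(l,x \right)} = l + \left(l - 3\right) \frac{x + 2}{l - 4} = l + \left(-3 + l\right) \frac{2 + x}{l - 4} = l + \left(-3 + l\right) \frac{2 + x}{-4 + l} = l + \frac{\left(-3 + l\right) \left(2 + x\right)}{-4 + l}$)
$J{\left(29 - -54,-30 \right)} 3 = \frac{-6 + \left(29 - -54\right)^{2} - -90 - 2 \left(29 - -54\right) + \left(29 - -54\right) \left(-30\right)}{-4 + \left(29 - -54\right)} 3 = \frac{-6 + \left(29 + 54\right)^{2} + 90 - 2 \left(29 + 54\right) + \left(29 + 54\right) \left(-30\right)}{-4 + \left(29 + 54\right)} 3 = \frac{-6 + 83^{2} + 90 - 166 + 83 \left(-30\right)}{-4 + 83} \cdot 3 = \frac{-6 + 6889 + 90 - 166 - 2490}{79} \cdot 3 = \frac{1}{79} \cdot 4317 \cdot 3 = \frac{4317}{79} \cdot 3 = \frac{12951}{79}$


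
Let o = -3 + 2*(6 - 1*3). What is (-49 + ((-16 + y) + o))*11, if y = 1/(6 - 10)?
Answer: -2739/4 ≈ -684.75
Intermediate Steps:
o = 3 (o = -3 + 2*(6 - 3) = -3 + 2*3 = -3 + 6 = 3)
y = -¼ (y = 1/(-4) = -¼ ≈ -0.25000)
(-49 + ((-16 + y) + o))*11 = (-49 + ((-16 - ¼) + 3))*11 = (-49 + (-65/4 + 3))*11 = (-49 - 53/4)*11 = -249/4*11 = -2739/4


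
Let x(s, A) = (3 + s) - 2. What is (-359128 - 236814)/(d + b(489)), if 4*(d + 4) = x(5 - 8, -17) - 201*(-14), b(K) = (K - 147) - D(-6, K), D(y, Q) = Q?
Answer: -297971/276 ≈ -1079.6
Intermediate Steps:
x(s, A) = 1 + s
b(K) = -147 (b(K) = (K - 147) - K = (-147 + K) - K = -147)
d = 699 (d = -4 + ((1 + (5 - 8)) - 201*(-14))/4 = -4 + ((1 - 3) + 2814)/4 = -4 + (-2 + 2814)/4 = -4 + (1/4)*2812 = -4 + 703 = 699)
(-359128 - 236814)/(d + b(489)) = (-359128 - 236814)/(699 - 147) = -595942/552 = -595942*1/552 = -297971/276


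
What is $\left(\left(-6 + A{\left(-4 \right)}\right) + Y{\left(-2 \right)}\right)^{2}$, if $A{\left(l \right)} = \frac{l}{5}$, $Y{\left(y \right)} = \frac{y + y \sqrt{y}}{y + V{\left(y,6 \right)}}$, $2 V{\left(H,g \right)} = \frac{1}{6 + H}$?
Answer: $\frac{6884}{225} - \frac{2752 i \sqrt{2}}{225} \approx 30.596 - 17.297 i$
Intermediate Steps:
$V{\left(H,g \right)} = \frac{1}{2 \left(6 + H\right)}$
$Y{\left(y \right)} = \frac{y + y^{\frac{3}{2}}}{y + \frac{1}{2 \left(6 + y\right)}}$ ($Y{\left(y \right)} = \frac{y + y \sqrt{y}}{y + \frac{1}{2 \left(6 + y\right)}} = \frac{y + y^{\frac{3}{2}}}{y + \frac{1}{2 \left(6 + y\right)}}$)
$A{\left(l \right)} = \frac{l}{5}$ ($A{\left(l \right)} = l \frac{1}{5} = \frac{l}{5}$)
$\left(\left(-6 + A{\left(-4 \right)}\right) + Y{\left(-2 \right)}\right)^{2} = \left(\left(-6 + \frac{1}{5} \left(-4\right)\right) + \frac{2 \left(6 - 2\right) \left(-2 + \left(-2\right)^{\frac{3}{2}}\right)}{1 + 2 \left(-2\right) \left(6 - 2\right)}\right)^{2} = \left(\left(-6 - \frac{4}{5}\right) + 2 \frac{1}{1 + 2 \left(-2\right) 4} \cdot 4 \left(-2 - 2 i \sqrt{2}\right)\right)^{2} = \left(- \frac{34}{5} + 2 \frac{1}{1 - 16} \cdot 4 \left(-2 - 2 i \sqrt{2}\right)\right)^{2} = \left(- \frac{34}{5} + 2 \frac{1}{-15} \cdot 4 \left(-2 - 2 i \sqrt{2}\right)\right)^{2} = \left(- \frac{34}{5} + 2 \left(- \frac{1}{15}\right) 4 \left(-2 - 2 i \sqrt{2}\right)\right)^{2} = \left(- \frac{34}{5} + \left(\frac{16}{15} + \frac{16 i \sqrt{2}}{15}\right)\right)^{2} = \left(- \frac{86}{15} + \frac{16 i \sqrt{2}}{15}\right)^{2}$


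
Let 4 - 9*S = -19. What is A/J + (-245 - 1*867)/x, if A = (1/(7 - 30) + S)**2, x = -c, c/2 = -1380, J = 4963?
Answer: -427049197/1063297935 ≈ -0.40163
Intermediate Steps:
S = 23/9 (S = 4/9 - 1/9*(-19) = 4/9 + 19/9 = 23/9 ≈ 2.5556)
c = -2760 (c = 2*(-1380) = -2760)
x = 2760 (x = -1*(-2760) = 2760)
A = 270400/42849 (A = (1/(7 - 30) + 23/9)**2 = (1/(-23) + 23/9)**2 = (-1/23 + 23/9)**2 = (520/207)**2 = 270400/42849 ≈ 6.3105)
A/J + (-245 - 1*867)/x = (270400/42849)/4963 + (-245 - 1*867)/2760 = (270400/42849)*(1/4963) + (-245 - 867)*(1/2760) = 270400/212659587 - 1112*1/2760 = 270400/212659587 - 139/345 = -427049197/1063297935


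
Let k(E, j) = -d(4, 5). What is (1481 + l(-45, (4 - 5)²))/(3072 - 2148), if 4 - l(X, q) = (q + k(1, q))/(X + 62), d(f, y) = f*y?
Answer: 6316/3927 ≈ 1.6084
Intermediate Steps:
k(E, j) = -20 (k(E, j) = -4*5 = -1*20 = -20)
l(X, q) = 4 - (-20 + q)/(62 + X) (l(X, q) = 4 - (q - 20)/(X + 62) = 4 - (-20 + q)/(62 + X))
(1481 + l(-45, (4 - 5)²))/(3072 - 2148) = (1481 + (268 - (4 - 5)² + 4*(-45))/(62 - 45))/(3072 - 2148) = (1481 + (268 - 1*(-1)² - 180)/17)/924 = (1481 + (268 - 1*1 - 180)/17)*(1/924) = (1481 + (268 - 1 - 180)/17)*(1/924) = (1481 + (1/17)*87)*(1/924) = (1481 + 87/17)*(1/924) = (25264/17)*(1/924) = 6316/3927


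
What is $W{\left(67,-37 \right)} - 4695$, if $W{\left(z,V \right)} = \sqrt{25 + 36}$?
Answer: $-4695 + \sqrt{61} \approx -4687.2$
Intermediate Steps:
$W{\left(z,V \right)} = \sqrt{61}$
$W{\left(67,-37 \right)} - 4695 = \sqrt{61} - 4695 = -4695 + \sqrt{61}$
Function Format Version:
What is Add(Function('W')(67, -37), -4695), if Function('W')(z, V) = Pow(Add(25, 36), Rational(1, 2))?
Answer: Add(-4695, Pow(61, Rational(1, 2))) ≈ -4687.2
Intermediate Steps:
Function('W')(z, V) = Pow(61, Rational(1, 2))
Add(Function('W')(67, -37), -4695) = Add(Pow(61, Rational(1, 2)), -4695) = Add(-4695, Pow(61, Rational(1, 2)))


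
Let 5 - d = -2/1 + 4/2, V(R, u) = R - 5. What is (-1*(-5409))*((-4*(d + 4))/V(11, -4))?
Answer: -32454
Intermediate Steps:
V(R, u) = -5 + R
d = 5 (d = 5 - (-2/1 + 4/2) = 5 - (-2*1 + 4*(½)) = 5 - (-2 + 2) = 5 - 1*0 = 5 + 0 = 5)
(-1*(-5409))*((-4*(d + 4))/V(11, -4)) = (-1*(-5409))*((-4*(5 + 4))/(-5 + 11)) = 5409*(-4*9/6) = 5409*(-36*⅙) = 5409*(-6) = -32454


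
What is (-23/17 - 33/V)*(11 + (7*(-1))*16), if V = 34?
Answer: 7979/34 ≈ 234.68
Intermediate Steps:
(-23/17 - 33/V)*(11 + (7*(-1))*16) = (-23/17 - 33/34)*(11 + (7*(-1))*16) = (-23*1/17 - 33*1/34)*(11 - 7*16) = (-23/17 - 33/34)*(11 - 112) = -79/34*(-101) = 7979/34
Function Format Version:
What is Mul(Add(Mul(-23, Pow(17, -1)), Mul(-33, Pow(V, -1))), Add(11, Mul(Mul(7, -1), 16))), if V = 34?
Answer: Rational(7979, 34) ≈ 234.68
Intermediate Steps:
Mul(Add(Mul(-23, Pow(17, -1)), Mul(-33, Pow(V, -1))), Add(11, Mul(Mul(7, -1), 16))) = Mul(Add(Mul(-23, Pow(17, -1)), Mul(-33, Pow(34, -1))), Add(11, Mul(Mul(7, -1), 16))) = Mul(Add(Mul(-23, Rational(1, 17)), Mul(-33, Rational(1, 34))), Add(11, Mul(-7, 16))) = Mul(Add(Rational(-23, 17), Rational(-33, 34)), Add(11, -112)) = Mul(Rational(-79, 34), -101) = Rational(7979, 34)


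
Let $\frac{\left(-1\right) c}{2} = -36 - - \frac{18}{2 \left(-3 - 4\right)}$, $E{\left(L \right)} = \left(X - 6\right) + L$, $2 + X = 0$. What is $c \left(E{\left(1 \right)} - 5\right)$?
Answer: $- \frac{6264}{7} \approx -894.86$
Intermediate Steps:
$X = -2$ ($X = -2 + 0 = -2$)
$E{\left(L \right)} = -8 + L$ ($E{\left(L \right)} = \left(-2 - 6\right) + L = -8 + L$)
$c = \frac{522}{7}$ ($c = - 2 \left(-36 - - \frac{18}{2 \left(-3 - 4\right)}\right) = - 2 \left(-36 - - \frac{18}{2 \left(-7\right)}\right) = - 2 \left(-36 - - \frac{18}{-14}\right) = - 2 \left(-36 - \left(-18\right) \left(- \frac{1}{14}\right)\right) = - 2 \left(-36 - \frac{9}{7}\right) = \left(-2\right) \left(- \frac{261}{7}\right) = \frac{522}{7} \approx 74.571$)
$c \left(E{\left(1 \right)} - 5\right) = \frac{522 \left(\left(-8 + 1\right) - 5\right)}{7} = \frac{522 \left(-7 - 5\right)}{7} = \frac{522}{7} \left(-12\right) = - \frac{6264}{7}$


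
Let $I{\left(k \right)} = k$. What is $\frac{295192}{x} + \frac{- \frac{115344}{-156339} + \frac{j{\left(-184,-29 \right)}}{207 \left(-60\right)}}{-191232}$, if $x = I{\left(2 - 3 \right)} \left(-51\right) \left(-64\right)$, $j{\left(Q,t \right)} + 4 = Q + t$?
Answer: $- \frac{63432285129566099}{701384080942080} \approx -90.439$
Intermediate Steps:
$j{\left(Q,t \right)} = -4 + Q + t$ ($j{\left(Q,t \right)} = -4 + \left(Q + t\right) = -4 + Q + t$)
$x = -3264$ ($x = \left(2 - 3\right) \left(-51\right) \left(-64\right) = \left(-1\right) \left(-51\right) \left(-64\right) = 51 \left(-64\right) = -3264$)
$\frac{295192}{x} + \frac{- \frac{115344}{-156339} + \frac{j{\left(-184,-29 \right)}}{207 \left(-60\right)}}{-191232} = \frac{295192}{-3264} + \frac{- \frac{115344}{-156339} + \frac{-4 - 184 - 29}{207 \left(-60\right)}}{-191232} = 295192 \left(- \frac{1}{3264}\right) + \left(\left(-115344\right) \left(- \frac{1}{156339}\right) - \frac{217}{-12420}\right) \left(- \frac{1}{191232}\right) = - \frac{36899}{408} + \left(\frac{12816}{17371} - - \frac{217}{12420}\right) \left(- \frac{1}{191232}\right) = - \frac{36899}{408} + \left(\frac{12816}{17371} + \frac{217}{12420}\right) \left(- \frac{1}{191232}\right) = - \frac{36899}{408} + \frac{162944227}{215747820} \left(- \frac{1}{191232}\right) = - \frac{36899}{408} - \frac{162944227}{41257887114240} = - \frac{63432285129566099}{701384080942080}$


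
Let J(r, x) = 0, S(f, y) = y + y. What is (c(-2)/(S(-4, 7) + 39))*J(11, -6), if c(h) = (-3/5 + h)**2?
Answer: 0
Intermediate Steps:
S(f, y) = 2*y
c(h) = (-3/5 + h)**2 (c(h) = (-3*1/5 + h)**2 = (-3/5 + h)**2)
(c(-2)/(S(-4, 7) + 39))*J(11, -6) = (((-3 + 5*(-2))**2/25)/(2*7 + 39))*0 = (((-3 - 10)**2/25)/(14 + 39))*0 = (((1/25)*(-13)**2)/53)*0 = (((1/25)*169)*(1/53))*0 = ((169/25)*(1/53))*0 = (169/1325)*0 = 0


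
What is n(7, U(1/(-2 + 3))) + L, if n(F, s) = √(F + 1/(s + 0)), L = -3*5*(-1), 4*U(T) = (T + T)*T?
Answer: 18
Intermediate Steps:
U(T) = T²/2 (U(T) = ((T + T)*T)/4 = ((2*T)*T)/4 = (2*T²)/4 = T²/2)
L = 15 (L = -15*(-1) = 15)
n(F, s) = √(F + 1/s)
n(7, U(1/(-2 + 3))) + L = √(7 + 1/((1/(-2 + 3))²/2)) + 15 = √(7 + 1/((1/1)²/2)) + 15 = √(7 + 1/((½)*1²)) + 15 = √(7 + 1/((½)*1)) + 15 = √(7 + 1/(½)) + 15 = √(7 + 2) + 15 = √9 + 15 = 3 + 15 = 18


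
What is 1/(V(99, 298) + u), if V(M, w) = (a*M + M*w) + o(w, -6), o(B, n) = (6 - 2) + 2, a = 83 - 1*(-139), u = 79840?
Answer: 1/131326 ≈ 7.6146e-6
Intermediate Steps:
a = 222 (a = 83 + 139 = 222)
o(B, n) = 6 (o(B, n) = 4 + 2 = 6)
V(M, w) = 6 + 222*M + M*w (V(M, w) = (222*M + M*w) + 6 = 6 + 222*M + M*w)
1/(V(99, 298) + u) = 1/((6 + 222*99 + 99*298) + 79840) = 1/((6 + 21978 + 29502) + 79840) = 1/(51486 + 79840) = 1/131326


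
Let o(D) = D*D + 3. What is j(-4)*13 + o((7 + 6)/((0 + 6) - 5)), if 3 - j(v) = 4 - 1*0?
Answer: 159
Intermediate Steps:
o(D) = 3 + D² (o(D) = D² + 3 = 3 + D²)
j(v) = -1 (j(v) = 3 - (4 - 1*0) = 3 - (4 + 0) = 3 - 1*4 = 3 - 4 = -1)
j(-4)*13 + o((7 + 6)/((0 + 6) - 5)) = -1*13 + (3 + ((7 + 6)/((0 + 6) - 5))²) = -13 + (3 + (13/(6 - 5))²) = -13 + (3 + (13/1)²) = -13 + (3 + (13*1)²) = -13 + (3 + 13²) = -13 + (3 + 169) = -13 + 172 = 159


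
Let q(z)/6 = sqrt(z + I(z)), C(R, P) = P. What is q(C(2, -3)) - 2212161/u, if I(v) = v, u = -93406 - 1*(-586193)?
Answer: -2212161/492787 + 6*I*sqrt(6) ≈ -4.4891 + 14.697*I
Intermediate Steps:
u = 492787 (u = -93406 + 586193 = 492787)
q(z) = 6*sqrt(2)*sqrt(z) (q(z) = 6*sqrt(z + z) = 6*sqrt(2*z) = 6*(sqrt(2)*sqrt(z)) = 6*sqrt(2)*sqrt(z))
q(C(2, -3)) - 2212161/u = 6*sqrt(2)*sqrt(-3) - 2212161/492787 = 6*sqrt(2)*(I*sqrt(3)) - 2212161/492787 = 6*I*sqrt(6) - 1*2212161/492787 = 6*I*sqrt(6) - 2212161/492787 = -2212161/492787 + 6*I*sqrt(6)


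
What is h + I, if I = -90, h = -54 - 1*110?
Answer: -254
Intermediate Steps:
h = -164 (h = -54 - 110 = -164)
h + I = -164 - 90 = -254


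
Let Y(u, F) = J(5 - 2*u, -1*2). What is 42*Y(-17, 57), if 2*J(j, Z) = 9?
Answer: 189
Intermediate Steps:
J(j, Z) = 9/2 (J(j, Z) = (½)*9 = 9/2)
Y(u, F) = 9/2
42*Y(-17, 57) = 42*(9/2) = 189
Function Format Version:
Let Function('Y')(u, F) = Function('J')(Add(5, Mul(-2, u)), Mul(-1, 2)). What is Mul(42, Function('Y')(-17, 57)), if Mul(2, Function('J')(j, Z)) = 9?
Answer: 189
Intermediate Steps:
Function('J')(j, Z) = Rational(9, 2) (Function('J')(j, Z) = Mul(Rational(1, 2), 9) = Rational(9, 2))
Function('Y')(u, F) = Rational(9, 2)
Mul(42, Function('Y')(-17, 57)) = Mul(42, Rational(9, 2)) = 189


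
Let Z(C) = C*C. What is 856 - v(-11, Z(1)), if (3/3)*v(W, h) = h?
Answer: 855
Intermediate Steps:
Z(C) = C**2
v(W, h) = h
856 - v(-11, Z(1)) = 856 - 1*1**2 = 856 - 1*1 = 856 - 1 = 855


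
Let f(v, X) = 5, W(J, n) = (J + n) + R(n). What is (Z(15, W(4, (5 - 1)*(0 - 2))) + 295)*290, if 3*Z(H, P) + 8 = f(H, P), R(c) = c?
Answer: 85260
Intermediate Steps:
W(J, n) = J + 2*n (W(J, n) = (J + n) + n = J + 2*n)
Z(H, P) = -1 (Z(H, P) = -8/3 + (⅓)*5 = -8/3 + 5/3 = -1)
(Z(15, W(4, (5 - 1)*(0 - 2))) + 295)*290 = (-1 + 295)*290 = 294*290 = 85260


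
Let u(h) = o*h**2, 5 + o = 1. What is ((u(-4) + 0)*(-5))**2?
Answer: 102400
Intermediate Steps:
o = -4 (o = -5 + 1 = -4)
u(h) = -4*h**2
((u(-4) + 0)*(-5))**2 = ((-4*(-4)**2 + 0)*(-5))**2 = ((-4*16 + 0)*(-5))**2 = ((-64 + 0)*(-5))**2 = (-64*(-5))**2 = 320**2 = 102400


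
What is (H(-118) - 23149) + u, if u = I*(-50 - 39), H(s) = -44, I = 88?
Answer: -31025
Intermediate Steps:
u = -7832 (u = 88*(-50 - 39) = 88*(-89) = -7832)
(H(-118) - 23149) + u = (-44 - 23149) - 7832 = -23193 - 7832 = -31025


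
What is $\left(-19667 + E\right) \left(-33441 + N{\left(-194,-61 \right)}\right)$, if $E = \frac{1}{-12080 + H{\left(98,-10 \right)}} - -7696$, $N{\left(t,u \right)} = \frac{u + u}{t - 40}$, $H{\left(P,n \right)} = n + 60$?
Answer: $\frac{281724367219108}{703755} \approx 4.0032 \cdot 10^{8}$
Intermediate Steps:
$H{\left(P,n \right)} = 60 + n$
$N{\left(t,u \right)} = \frac{2 u}{-40 + t}$
$E = \frac{92582879}{12030}$ ($E = \frac{1}{-12080 + \left(60 - 10\right)} - -7696 = \frac{1}{-12080 + 50} + 7696 = \frac{1}{-12030} + 7696 = - \frac{1}{12030} + 7696 = \frac{92582879}{12030} \approx 7696.0$)
$\left(-19667 + E\right) \left(-33441 + N{\left(-194,-61 \right)}\right) = \left(-19667 + \frac{92582879}{12030}\right) \left(-33441 + 2 \left(-61\right) \frac{1}{-40 - 194}\right) = - \frac{144011131 \left(-33441 + 2 \left(-61\right) \frac{1}{-234}\right)}{12030} = - \frac{144011131 \left(-33441 + 2 \left(-61\right) \left(- \frac{1}{234}\right)\right)}{12030} = - \frac{144011131 \left(-33441 + \frac{61}{117}\right)}{12030} = \left(- \frac{144011131}{12030}\right) \left(- \frac{3912536}{117}\right) = \frac{281724367219108}{703755}$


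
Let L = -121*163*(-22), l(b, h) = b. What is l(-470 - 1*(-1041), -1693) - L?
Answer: -433335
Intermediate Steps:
L = 433906 (L = -19723*(-22) = 433906)
l(-470 - 1*(-1041), -1693) - L = (-470 - 1*(-1041)) - 1*433906 = (-470 + 1041) - 433906 = 571 - 433906 = -433335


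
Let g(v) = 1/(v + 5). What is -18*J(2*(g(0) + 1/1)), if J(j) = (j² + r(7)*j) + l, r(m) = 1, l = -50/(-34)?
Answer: -73674/425 ≈ -173.35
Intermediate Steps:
l = 25/17 (l = -50*(-1/34) = 25/17 ≈ 1.4706)
g(v) = 1/(5 + v)
J(j) = 25/17 + j + j² (J(j) = (j² + 1*j) + 25/17 = (j² + j) + 25/17 = (j + j²) + 25/17 = 25/17 + j + j²)
-18*J(2*(g(0) + 1/1)) = -18*(25/17 + 2*(1/(5 + 0) + 1/1) + (2*(1/(5 + 0) + 1/1))²) = -18*(25/17 + 2*(1/5 + 1) + (2*(1/5 + 1))²) = -18*(25/17 + 2*(⅕ + 1) + (2*(⅕ + 1))²) = -18*(25/17 + 2*(6/5) + (2*(6/5))²) = -18*(25/17 + 12/5 + (12/5)²) = -18*(25/17 + 12/5 + 144/25) = -18*4093/425 = -73674/425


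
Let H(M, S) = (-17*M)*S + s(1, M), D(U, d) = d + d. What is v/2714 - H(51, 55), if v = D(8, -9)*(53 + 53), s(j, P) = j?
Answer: 64706234/1357 ≈ 47683.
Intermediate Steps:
D(U, d) = 2*d
H(M, S) = 1 - 17*M*S (H(M, S) = (-17*M)*S + 1 = -17*M*S + 1 = 1 - 17*M*S)
v = -1908 (v = (2*(-9))*(53 + 53) = -18*106 = -1908)
v/2714 - H(51, 55) = -1908/2714 - (1 - 17*51*55) = -1908*1/2714 - (1 - 47685) = -954/1357 - 1*(-47684) = -954/1357 + 47684 = 64706234/1357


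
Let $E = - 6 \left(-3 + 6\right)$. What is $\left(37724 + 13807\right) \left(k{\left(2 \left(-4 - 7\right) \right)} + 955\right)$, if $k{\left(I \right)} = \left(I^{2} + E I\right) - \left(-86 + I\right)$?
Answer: $100124733$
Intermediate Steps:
$E = -18$ ($E = \left(-6\right) 3 = -18$)
$k{\left(I \right)} = 86 + I^{2} - 19 I$ ($k{\left(I \right)} = \left(I^{2} - 18 I\right) - \left(-86 + I\right) = 86 + I^{2} - 19 I$)
$\left(37724 + 13807\right) \left(k{\left(2 \left(-4 - 7\right) \right)} + 955\right) = \left(37724 + 13807\right) \left(\left(86 + \left(2 \left(-4 - 7\right)\right)^{2} - 19 \cdot 2 \left(-4 - 7\right)\right) + 955\right) = 51531 \left(\left(86 + \left(2 \left(-11\right)\right)^{2} - 19 \cdot 2 \left(-11\right)\right) + 955\right) = 51531 \left(\left(86 + \left(-22\right)^{2} - -418\right) + 955\right) = 51531 \left(\left(86 + 484 + 418\right) + 955\right) = 51531 \left(988 + 955\right) = 51531 \cdot 1943 = 100124733$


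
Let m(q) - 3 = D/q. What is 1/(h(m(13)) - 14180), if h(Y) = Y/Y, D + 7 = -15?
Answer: -1/14179 ≈ -7.0527e-5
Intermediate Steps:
D = -22 (D = -7 - 15 = -22)
m(q) = 3 - 22/q
h(Y) = 1
1/(h(m(13)) - 14180) = 1/(1 - 14180) = 1/(-14179) = -1/14179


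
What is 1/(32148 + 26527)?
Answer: 1/58675 ≈ 1.7043e-5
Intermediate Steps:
1/(32148 + 26527) = 1/58675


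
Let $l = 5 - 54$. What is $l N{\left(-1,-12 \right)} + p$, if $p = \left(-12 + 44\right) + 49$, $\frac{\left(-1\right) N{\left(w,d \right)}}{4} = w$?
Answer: $-115$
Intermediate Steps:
$N{\left(w,d \right)} = - 4 w$
$p = 81$ ($p = 32 + 49 = 81$)
$l = -49$ ($l = 5 - 54 = -49$)
$l N{\left(-1,-12 \right)} + p = - 49 \left(\left(-4\right) \left(-1\right)\right) + 81 = \left(-49\right) 4 + 81 = -196 + 81 = -115$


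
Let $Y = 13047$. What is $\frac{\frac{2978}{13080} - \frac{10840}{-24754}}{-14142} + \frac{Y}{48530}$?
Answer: $\frac{1493270891341583}{5555386300123080} \approx 0.2688$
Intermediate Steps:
$\frac{\frac{2978}{13080} - \frac{10840}{-24754}}{-14142} + \frac{Y}{48530} = \frac{\frac{2978}{13080} - \frac{10840}{-24754}}{-14142} + \frac{13047}{48530} = \left(2978 \cdot \frac{1}{13080} - - \frac{5420}{12377}\right) \left(- \frac{1}{14142}\right) + 13047 \cdot \frac{1}{48530} = \left(\frac{1489}{6540} + \frac{5420}{12377}\right) \left(- \frac{1}{14142}\right) + \frac{13047}{48530} = \frac{53876153}{80945580} \left(- \frac{1}{14142}\right) + \frac{13047}{48530} = - \frac{53876153}{1144732392360} + \frac{13047}{48530} = \frac{1493270891341583}{5555386300123080}$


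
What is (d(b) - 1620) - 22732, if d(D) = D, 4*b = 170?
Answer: -48619/2 ≈ -24310.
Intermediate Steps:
b = 85/2 (b = (¼)*170 = 85/2 ≈ 42.500)
(d(b) - 1620) - 22732 = (85/2 - 1620) - 22732 = -3155/2 - 22732 = -48619/2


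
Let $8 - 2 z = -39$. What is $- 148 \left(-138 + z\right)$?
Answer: $16946$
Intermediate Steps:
$z = \frac{47}{2}$ ($z = 4 - - \frac{39}{2} = 4 + \frac{39}{2} = \frac{47}{2} \approx 23.5$)
$- 148 \left(-138 + z\right) = - 148 \left(-138 + \frac{47}{2}\right) = \left(-148\right) \left(- \frac{229}{2}\right) = 16946$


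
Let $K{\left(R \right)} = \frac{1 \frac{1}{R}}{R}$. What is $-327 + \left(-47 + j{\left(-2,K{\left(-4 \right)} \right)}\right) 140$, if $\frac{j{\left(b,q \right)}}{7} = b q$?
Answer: $- \frac{14059}{2} \approx -7029.5$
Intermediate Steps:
$K{\left(R \right)} = \frac{1}{R^{2}}$ ($K{\left(R \right)} = \frac{1}{R R} = \frac{1}{R^{2}}$)
$j{\left(b,q \right)} = 7 b q$
$-327 + \left(-47 + j{\left(-2,K{\left(-4 \right)} \right)}\right) 140 = -327 + \left(-47 + 7 \left(-2\right) \frac{1}{16}\right) 140 = -327 + \left(-47 - \frac{7}{8}\right) 140 = -327 - \frac{13405}{2} = - \frac{14059}{2}$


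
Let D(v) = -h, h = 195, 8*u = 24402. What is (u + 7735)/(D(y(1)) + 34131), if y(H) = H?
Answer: 6163/19392 ≈ 0.31781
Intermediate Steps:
u = 12201/4 (u = (⅛)*24402 = 12201/4 ≈ 3050.3)
D(v) = -195 (D(v) = -1*195 = -195)
(u + 7735)/(D(y(1)) + 34131) = (12201/4 + 7735)/(-195 + 34131) = (43141/4)/33936 = (43141/4)*(1/33936) = 6163/19392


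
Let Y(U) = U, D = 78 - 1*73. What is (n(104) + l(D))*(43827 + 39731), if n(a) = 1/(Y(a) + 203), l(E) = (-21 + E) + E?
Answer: -282091808/307 ≈ -9.1887e+5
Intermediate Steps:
D = 5 (D = 78 - 73 = 5)
l(E) = -21 + 2*E
n(a) = 1/(203 + a) (n(a) = 1/(a + 203) = 1/(203 + a))
(n(104) + l(D))*(43827 + 39731) = (1/(203 + 104) + (-21 + 2*5))*(43827 + 39731) = (1/307 + (-21 + 10))*83558 = (1/307 - 11)*83558 = -3376/307*83558 = -282091808/307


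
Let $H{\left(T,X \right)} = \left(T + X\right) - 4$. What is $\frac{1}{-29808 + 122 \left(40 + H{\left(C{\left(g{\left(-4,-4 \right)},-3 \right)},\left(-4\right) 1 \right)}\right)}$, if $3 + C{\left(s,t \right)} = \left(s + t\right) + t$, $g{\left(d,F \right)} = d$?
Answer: $- \frac{1}{27490} \approx -3.6377 \cdot 10^{-5}$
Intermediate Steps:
$C{\left(s,t \right)} = -3 + s + 2 t$ ($C{\left(s,t \right)} = -3 + \left(\left(s + t\right) + t\right) = -3 + \left(s + 2 t\right) = -3 + s + 2 t$)
$H{\left(T,X \right)} = -4 + T + X$
$\frac{1}{-29808 + 122 \left(40 + H{\left(C{\left(g{\left(-4,-4 \right)},-3 \right)},\left(-4\right) 1 \right)}\right)} = \frac{1}{-29808 + 122 \left(40 - 21\right)} = \frac{1}{-29808 + 122 \cdot 19} = \frac{1}{-29808 + 2318} = \frac{1}{-27490} = - \frac{1}{27490}$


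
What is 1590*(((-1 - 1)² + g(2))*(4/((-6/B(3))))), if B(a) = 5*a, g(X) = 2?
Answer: -95400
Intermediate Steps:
1590*(((-1 - 1)² + g(2))*(4/((-6/B(3))))) = 1590*(((-1 - 1)² + 2)*(4/((-6/(5*3))))) = 1590*(((-2)² + 2)*(4/((-6/15)))) = 1590*((4 + 2)*(4/((-6*1/15)))) = 1590*(6*(4/(-⅖))) = 1590*(6*(4*(-5/2))) = 1590*(6*(-10)) = 1590*(-60) = -95400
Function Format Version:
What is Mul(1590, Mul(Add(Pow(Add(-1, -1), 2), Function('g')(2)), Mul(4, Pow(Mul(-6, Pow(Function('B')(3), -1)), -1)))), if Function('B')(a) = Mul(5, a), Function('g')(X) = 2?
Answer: -95400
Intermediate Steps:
Mul(1590, Mul(Add(Pow(Add(-1, -1), 2), Function('g')(2)), Mul(4, Pow(Mul(-6, Pow(Function('B')(3), -1)), -1)))) = Mul(1590, Mul(Add(Pow(Add(-1, -1), 2), 2), Mul(4, Pow(Mul(-6, Pow(Mul(5, 3), -1)), -1)))) = Mul(1590, Mul(Add(Pow(-2, 2), 2), Mul(4, Pow(Mul(-6, Pow(15, -1)), -1)))) = Mul(1590, Mul(Add(4, 2), Mul(4, Pow(Mul(-6, Rational(1, 15)), -1)))) = Mul(1590, Mul(6, Mul(4, Pow(Rational(-2, 5), -1)))) = Mul(1590, Mul(6, Mul(4, Rational(-5, 2)))) = Mul(1590, Mul(6, -10)) = Mul(1590, -60) = -95400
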